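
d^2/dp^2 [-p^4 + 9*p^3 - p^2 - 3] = -12*p^2 + 54*p - 2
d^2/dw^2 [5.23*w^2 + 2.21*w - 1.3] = 10.4600000000000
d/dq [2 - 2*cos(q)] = 2*sin(q)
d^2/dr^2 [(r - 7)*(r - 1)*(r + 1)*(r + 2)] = 12*r^2 - 30*r - 30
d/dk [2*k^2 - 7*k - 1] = 4*k - 7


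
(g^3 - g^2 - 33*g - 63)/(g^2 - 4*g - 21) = g + 3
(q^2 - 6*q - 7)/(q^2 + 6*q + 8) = (q^2 - 6*q - 7)/(q^2 + 6*q + 8)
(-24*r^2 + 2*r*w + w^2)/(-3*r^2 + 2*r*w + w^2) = (-24*r^2 + 2*r*w + w^2)/(-3*r^2 + 2*r*w + w^2)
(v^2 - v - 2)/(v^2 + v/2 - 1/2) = 2*(v - 2)/(2*v - 1)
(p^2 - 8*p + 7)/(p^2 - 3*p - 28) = (p - 1)/(p + 4)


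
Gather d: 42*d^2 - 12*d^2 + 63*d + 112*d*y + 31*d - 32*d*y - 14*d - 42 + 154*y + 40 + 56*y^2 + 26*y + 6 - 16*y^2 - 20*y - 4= 30*d^2 + d*(80*y + 80) + 40*y^2 + 160*y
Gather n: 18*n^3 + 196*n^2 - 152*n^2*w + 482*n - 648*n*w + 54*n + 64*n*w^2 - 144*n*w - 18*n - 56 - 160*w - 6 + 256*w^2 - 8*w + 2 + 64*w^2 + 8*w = 18*n^3 + n^2*(196 - 152*w) + n*(64*w^2 - 792*w + 518) + 320*w^2 - 160*w - 60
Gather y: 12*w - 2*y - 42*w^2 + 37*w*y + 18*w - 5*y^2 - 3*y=-42*w^2 + 30*w - 5*y^2 + y*(37*w - 5)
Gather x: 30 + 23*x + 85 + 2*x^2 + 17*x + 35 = 2*x^2 + 40*x + 150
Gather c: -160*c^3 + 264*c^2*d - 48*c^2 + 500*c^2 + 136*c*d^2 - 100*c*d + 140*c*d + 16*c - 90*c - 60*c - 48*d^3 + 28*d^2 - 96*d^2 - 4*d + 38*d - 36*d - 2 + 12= -160*c^3 + c^2*(264*d + 452) + c*(136*d^2 + 40*d - 134) - 48*d^3 - 68*d^2 - 2*d + 10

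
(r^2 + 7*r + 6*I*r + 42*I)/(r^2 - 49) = (r + 6*I)/(r - 7)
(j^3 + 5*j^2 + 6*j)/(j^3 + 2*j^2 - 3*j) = (j + 2)/(j - 1)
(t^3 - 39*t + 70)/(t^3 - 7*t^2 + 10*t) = (t + 7)/t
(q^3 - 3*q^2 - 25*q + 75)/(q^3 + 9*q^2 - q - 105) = (q - 5)/(q + 7)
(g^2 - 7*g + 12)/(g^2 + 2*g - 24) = (g - 3)/(g + 6)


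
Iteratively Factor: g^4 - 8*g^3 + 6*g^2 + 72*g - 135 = (g - 5)*(g^3 - 3*g^2 - 9*g + 27) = (g - 5)*(g - 3)*(g^2 - 9) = (g - 5)*(g - 3)^2*(g + 3)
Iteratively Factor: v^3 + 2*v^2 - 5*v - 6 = (v - 2)*(v^2 + 4*v + 3) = (v - 2)*(v + 1)*(v + 3)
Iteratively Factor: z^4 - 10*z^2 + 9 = (z + 3)*(z^3 - 3*z^2 - z + 3) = (z - 1)*(z + 3)*(z^2 - 2*z - 3) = (z - 3)*(z - 1)*(z + 3)*(z + 1)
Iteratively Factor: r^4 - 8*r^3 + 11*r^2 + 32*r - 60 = (r - 2)*(r^3 - 6*r^2 - r + 30) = (r - 3)*(r - 2)*(r^2 - 3*r - 10) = (r - 3)*(r - 2)*(r + 2)*(r - 5)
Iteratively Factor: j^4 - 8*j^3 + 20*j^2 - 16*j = (j - 2)*(j^3 - 6*j^2 + 8*j) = j*(j - 2)*(j^2 - 6*j + 8) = j*(j - 2)^2*(j - 4)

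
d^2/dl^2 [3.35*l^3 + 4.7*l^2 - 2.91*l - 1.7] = 20.1*l + 9.4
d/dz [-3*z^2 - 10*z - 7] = -6*z - 10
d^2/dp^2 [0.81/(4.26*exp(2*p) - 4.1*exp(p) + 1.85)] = ((3.321 - 13.8024*exp(p))*(4.26*exp(2*p) - 4.1*exp(p) + 1.85) + 0.81*(8.52*exp(p) - 4.1)*(17.04*exp(p) - 8.2)*exp(p))*exp(p)/(4.26*exp(2*p) - 4.1*exp(p) + 1.85)^3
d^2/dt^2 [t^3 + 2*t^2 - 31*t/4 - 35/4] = 6*t + 4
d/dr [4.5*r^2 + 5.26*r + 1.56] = 9.0*r + 5.26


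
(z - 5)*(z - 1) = z^2 - 6*z + 5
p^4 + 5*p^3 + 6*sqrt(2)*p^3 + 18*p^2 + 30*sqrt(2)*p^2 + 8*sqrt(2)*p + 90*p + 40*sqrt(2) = (p + 5)*(p + sqrt(2))^2*(p + 4*sqrt(2))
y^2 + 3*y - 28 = (y - 4)*(y + 7)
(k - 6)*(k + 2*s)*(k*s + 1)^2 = k^4*s^2 + 2*k^3*s^3 - 6*k^3*s^2 + 2*k^3*s - 12*k^2*s^3 + 4*k^2*s^2 - 12*k^2*s + k^2 - 24*k*s^2 + 2*k*s - 6*k - 12*s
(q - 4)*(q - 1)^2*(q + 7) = q^4 + q^3 - 33*q^2 + 59*q - 28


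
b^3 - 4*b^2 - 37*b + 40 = (b - 8)*(b - 1)*(b + 5)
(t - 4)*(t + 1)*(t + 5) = t^3 + 2*t^2 - 19*t - 20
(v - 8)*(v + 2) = v^2 - 6*v - 16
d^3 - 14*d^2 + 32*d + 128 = (d - 8)^2*(d + 2)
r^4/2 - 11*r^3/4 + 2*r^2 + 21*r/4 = r*(r/2 + 1/2)*(r - 7/2)*(r - 3)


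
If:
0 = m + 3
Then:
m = -3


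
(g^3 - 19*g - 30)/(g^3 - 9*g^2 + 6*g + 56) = (g^2 - 2*g - 15)/(g^2 - 11*g + 28)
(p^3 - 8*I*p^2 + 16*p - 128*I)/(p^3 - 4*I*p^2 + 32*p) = (p - 4*I)/p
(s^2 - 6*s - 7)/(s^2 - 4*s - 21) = (s + 1)/(s + 3)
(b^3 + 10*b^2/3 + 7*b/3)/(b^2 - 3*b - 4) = b*(3*b + 7)/(3*(b - 4))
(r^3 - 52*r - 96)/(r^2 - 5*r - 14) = (r^2 - 2*r - 48)/(r - 7)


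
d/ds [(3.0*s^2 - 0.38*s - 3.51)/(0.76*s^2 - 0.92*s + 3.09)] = (-2.4712*s^2 + 23.8752*s - 4.4034)/(0.5776*s^4 - 1.3984*s^3 + 5.5432*s^2 - 5.6856*s + 9.5481)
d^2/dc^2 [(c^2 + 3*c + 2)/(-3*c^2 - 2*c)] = 2*(-21*c^3 - 54*c^2 - 36*c - 8)/(c^3*(27*c^3 + 54*c^2 + 36*c + 8))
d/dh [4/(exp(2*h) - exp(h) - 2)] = (4 - 8*exp(h))*exp(h)/(-exp(2*h) + exp(h) + 2)^2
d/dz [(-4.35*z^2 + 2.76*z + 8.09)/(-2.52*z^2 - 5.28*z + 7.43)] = (29.9232*z^2 - 23.8674*z + 63.222)/(6.3504*z^4 + 26.6112*z^3 - 9.5688*z^2 - 78.4608*z + 55.2049)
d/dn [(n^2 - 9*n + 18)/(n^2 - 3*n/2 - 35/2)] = 2*(15*n^2 - 142*n + 369)/(4*n^4 - 12*n^3 - 131*n^2 + 210*n + 1225)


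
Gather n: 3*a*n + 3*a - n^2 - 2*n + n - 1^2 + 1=3*a - n^2 + n*(3*a - 1)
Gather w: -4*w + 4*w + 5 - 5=0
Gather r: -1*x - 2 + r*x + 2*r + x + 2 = r*(x + 2)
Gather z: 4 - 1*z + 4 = 8 - z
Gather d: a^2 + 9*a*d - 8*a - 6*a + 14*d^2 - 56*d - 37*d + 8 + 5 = a^2 - 14*a + 14*d^2 + d*(9*a - 93) + 13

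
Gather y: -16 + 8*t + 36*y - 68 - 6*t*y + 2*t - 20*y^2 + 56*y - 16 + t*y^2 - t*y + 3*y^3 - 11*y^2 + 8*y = 10*t + 3*y^3 + y^2*(t - 31) + y*(100 - 7*t) - 100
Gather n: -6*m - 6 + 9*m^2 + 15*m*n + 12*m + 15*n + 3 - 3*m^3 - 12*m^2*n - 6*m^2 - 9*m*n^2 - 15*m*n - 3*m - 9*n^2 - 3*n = -3*m^3 + 3*m^2 + 3*m + n^2*(-9*m - 9) + n*(12 - 12*m^2) - 3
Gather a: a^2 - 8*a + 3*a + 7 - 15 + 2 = a^2 - 5*a - 6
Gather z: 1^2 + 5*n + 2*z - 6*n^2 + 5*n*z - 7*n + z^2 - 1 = -6*n^2 - 2*n + z^2 + z*(5*n + 2)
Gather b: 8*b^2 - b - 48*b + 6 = 8*b^2 - 49*b + 6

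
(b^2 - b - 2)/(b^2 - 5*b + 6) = (b + 1)/(b - 3)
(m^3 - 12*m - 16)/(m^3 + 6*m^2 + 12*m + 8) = (m - 4)/(m + 2)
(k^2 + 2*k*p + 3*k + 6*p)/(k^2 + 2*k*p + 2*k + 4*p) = (k + 3)/(k + 2)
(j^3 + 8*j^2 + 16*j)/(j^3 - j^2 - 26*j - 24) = j*(j + 4)/(j^2 - 5*j - 6)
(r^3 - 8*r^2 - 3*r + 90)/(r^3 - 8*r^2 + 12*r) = (r^2 - 2*r - 15)/(r*(r - 2))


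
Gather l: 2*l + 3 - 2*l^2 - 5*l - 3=-2*l^2 - 3*l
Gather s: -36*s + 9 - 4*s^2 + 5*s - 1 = -4*s^2 - 31*s + 8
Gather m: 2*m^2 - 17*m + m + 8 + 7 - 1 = 2*m^2 - 16*m + 14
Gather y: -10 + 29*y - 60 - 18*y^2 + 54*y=-18*y^2 + 83*y - 70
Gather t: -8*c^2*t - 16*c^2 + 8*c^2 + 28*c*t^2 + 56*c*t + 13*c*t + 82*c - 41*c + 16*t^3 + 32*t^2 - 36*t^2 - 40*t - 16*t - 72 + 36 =-8*c^2 + 41*c + 16*t^3 + t^2*(28*c - 4) + t*(-8*c^2 + 69*c - 56) - 36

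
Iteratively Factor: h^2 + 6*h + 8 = (h + 4)*(h + 2)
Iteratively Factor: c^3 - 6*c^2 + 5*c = (c)*(c^2 - 6*c + 5) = c*(c - 5)*(c - 1)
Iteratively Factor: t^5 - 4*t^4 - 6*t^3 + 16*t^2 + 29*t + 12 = (t + 1)*(t^4 - 5*t^3 - t^2 + 17*t + 12) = (t - 4)*(t + 1)*(t^3 - t^2 - 5*t - 3) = (t - 4)*(t - 3)*(t + 1)*(t^2 + 2*t + 1) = (t - 4)*(t - 3)*(t + 1)^2*(t + 1)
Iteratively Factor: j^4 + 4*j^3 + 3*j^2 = (j)*(j^3 + 4*j^2 + 3*j) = j*(j + 3)*(j^2 + j) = j^2*(j + 3)*(j + 1)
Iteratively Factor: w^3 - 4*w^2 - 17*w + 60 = (w - 3)*(w^2 - w - 20) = (w - 3)*(w + 4)*(w - 5)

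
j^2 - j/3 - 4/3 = (j - 4/3)*(j + 1)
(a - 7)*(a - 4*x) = a^2 - 4*a*x - 7*a + 28*x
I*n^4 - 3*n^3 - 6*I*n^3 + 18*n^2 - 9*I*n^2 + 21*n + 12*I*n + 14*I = (n - 7)*(n + I)*(n + 2*I)*(I*n + I)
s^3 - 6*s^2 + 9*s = s*(s - 3)^2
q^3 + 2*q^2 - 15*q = q*(q - 3)*(q + 5)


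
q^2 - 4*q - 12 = (q - 6)*(q + 2)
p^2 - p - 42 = (p - 7)*(p + 6)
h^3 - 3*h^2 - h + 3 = (h - 3)*(h - 1)*(h + 1)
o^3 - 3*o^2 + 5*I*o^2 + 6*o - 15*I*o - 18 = (o - 3)*(o - I)*(o + 6*I)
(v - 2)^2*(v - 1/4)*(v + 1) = v^4 - 13*v^3/4 + 3*v^2/4 + 4*v - 1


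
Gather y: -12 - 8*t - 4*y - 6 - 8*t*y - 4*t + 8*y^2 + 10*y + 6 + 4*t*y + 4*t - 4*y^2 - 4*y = -8*t + 4*y^2 + y*(2 - 4*t) - 12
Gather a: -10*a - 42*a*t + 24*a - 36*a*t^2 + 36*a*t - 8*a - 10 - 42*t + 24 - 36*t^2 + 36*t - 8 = a*(-36*t^2 - 6*t + 6) - 36*t^2 - 6*t + 6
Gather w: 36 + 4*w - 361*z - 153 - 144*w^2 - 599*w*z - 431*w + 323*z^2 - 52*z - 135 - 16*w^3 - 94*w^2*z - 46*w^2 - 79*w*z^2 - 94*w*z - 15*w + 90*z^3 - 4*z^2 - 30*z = -16*w^3 + w^2*(-94*z - 190) + w*(-79*z^2 - 693*z - 442) + 90*z^3 + 319*z^2 - 443*z - 252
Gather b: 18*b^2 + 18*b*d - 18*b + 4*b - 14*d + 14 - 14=18*b^2 + b*(18*d - 14) - 14*d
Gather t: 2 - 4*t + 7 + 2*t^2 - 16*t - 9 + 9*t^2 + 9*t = 11*t^2 - 11*t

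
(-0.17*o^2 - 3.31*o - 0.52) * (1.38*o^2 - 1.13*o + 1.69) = -0.2346*o^4 - 4.3757*o^3 + 2.7354*o^2 - 5.0063*o - 0.8788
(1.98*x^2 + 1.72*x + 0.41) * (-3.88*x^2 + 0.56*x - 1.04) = -7.6824*x^4 - 5.5648*x^3 - 2.6868*x^2 - 1.5592*x - 0.4264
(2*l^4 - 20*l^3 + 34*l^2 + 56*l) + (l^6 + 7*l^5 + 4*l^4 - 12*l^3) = l^6 + 7*l^5 + 6*l^4 - 32*l^3 + 34*l^2 + 56*l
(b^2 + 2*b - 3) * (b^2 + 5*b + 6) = b^4 + 7*b^3 + 13*b^2 - 3*b - 18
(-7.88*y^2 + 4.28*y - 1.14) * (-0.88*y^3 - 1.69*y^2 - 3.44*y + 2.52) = 6.9344*y^5 + 9.5508*y^4 + 20.8772*y^3 - 32.6542*y^2 + 14.7072*y - 2.8728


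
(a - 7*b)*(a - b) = a^2 - 8*a*b + 7*b^2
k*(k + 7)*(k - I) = k^3 + 7*k^2 - I*k^2 - 7*I*k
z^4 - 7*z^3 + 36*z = z*(z - 6)*(z - 3)*(z + 2)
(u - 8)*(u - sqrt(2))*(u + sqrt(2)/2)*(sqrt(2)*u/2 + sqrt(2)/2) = sqrt(2)*u^4/2 - 7*sqrt(2)*u^3/2 - u^3/2 - 9*sqrt(2)*u^2/2 + 7*u^2/2 + 4*u + 7*sqrt(2)*u/2 + 4*sqrt(2)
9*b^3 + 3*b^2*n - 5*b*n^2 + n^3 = (-3*b + n)^2*(b + n)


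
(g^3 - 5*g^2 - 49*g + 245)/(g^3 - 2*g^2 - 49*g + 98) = (g - 5)/(g - 2)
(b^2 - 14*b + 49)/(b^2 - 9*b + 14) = (b - 7)/(b - 2)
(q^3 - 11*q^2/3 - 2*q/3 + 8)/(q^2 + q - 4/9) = 3*(q^2 - 5*q + 6)/(3*q - 1)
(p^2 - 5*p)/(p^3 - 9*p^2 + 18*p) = (p - 5)/(p^2 - 9*p + 18)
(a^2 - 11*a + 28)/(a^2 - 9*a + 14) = (a - 4)/(a - 2)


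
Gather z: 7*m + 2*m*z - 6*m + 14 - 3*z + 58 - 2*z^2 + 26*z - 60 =m - 2*z^2 + z*(2*m + 23) + 12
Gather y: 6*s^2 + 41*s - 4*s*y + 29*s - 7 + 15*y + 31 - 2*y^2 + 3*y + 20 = 6*s^2 + 70*s - 2*y^2 + y*(18 - 4*s) + 44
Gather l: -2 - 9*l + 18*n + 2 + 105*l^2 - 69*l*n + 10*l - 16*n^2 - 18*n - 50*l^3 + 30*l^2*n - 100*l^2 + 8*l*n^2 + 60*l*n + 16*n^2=-50*l^3 + l^2*(30*n + 5) + l*(8*n^2 - 9*n + 1)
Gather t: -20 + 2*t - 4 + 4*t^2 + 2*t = 4*t^2 + 4*t - 24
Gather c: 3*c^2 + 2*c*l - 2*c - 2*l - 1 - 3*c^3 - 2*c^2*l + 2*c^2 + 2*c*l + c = -3*c^3 + c^2*(5 - 2*l) + c*(4*l - 1) - 2*l - 1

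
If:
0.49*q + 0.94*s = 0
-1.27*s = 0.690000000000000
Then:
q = 1.04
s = -0.54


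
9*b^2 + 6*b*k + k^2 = (3*b + k)^2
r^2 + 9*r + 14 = (r + 2)*(r + 7)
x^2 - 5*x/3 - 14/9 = (x - 7/3)*(x + 2/3)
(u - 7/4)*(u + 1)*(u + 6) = u^3 + 21*u^2/4 - 25*u/4 - 21/2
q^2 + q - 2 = (q - 1)*(q + 2)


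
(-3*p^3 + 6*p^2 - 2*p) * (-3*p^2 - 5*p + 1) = 9*p^5 - 3*p^4 - 27*p^3 + 16*p^2 - 2*p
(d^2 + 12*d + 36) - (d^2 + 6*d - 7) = 6*d + 43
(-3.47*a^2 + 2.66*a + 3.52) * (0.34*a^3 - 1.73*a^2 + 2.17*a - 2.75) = -1.1798*a^5 + 6.9075*a^4 - 10.9349*a^3 + 9.2251*a^2 + 0.323399999999999*a - 9.68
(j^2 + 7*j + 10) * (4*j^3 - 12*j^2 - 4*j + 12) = 4*j^5 + 16*j^4 - 48*j^3 - 136*j^2 + 44*j + 120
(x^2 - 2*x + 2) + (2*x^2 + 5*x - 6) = 3*x^2 + 3*x - 4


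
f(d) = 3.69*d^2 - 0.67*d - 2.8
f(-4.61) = 78.71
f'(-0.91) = -7.39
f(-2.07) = 14.40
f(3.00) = 28.40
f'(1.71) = 11.95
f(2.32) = 15.51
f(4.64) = 73.54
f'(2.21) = 15.64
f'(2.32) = 16.45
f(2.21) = 13.74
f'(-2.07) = -15.95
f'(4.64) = 33.57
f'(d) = 7.38*d - 0.67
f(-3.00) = 32.42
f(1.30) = 2.57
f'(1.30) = 8.92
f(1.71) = 6.84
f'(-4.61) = -34.69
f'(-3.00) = -22.81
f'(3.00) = 21.47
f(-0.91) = 0.87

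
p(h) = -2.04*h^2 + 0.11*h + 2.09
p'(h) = 0.11 - 4.08*h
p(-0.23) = 1.96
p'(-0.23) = 1.05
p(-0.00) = 2.09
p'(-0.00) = 0.11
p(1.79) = -4.25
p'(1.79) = -7.19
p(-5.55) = -61.36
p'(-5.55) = 22.75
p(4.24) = -34.12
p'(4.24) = -17.19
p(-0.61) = 1.26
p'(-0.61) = 2.60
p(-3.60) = -24.74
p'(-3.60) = 14.80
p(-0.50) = 1.52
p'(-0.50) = 2.15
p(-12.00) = -292.99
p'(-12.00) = 49.07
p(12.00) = -290.35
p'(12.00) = -48.85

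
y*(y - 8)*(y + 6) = y^3 - 2*y^2 - 48*y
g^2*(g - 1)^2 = g^4 - 2*g^3 + g^2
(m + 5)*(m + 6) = m^2 + 11*m + 30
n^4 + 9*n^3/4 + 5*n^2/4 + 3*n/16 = n*(n + 1/4)*(n + 1/2)*(n + 3/2)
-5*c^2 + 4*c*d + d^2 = (-c + d)*(5*c + d)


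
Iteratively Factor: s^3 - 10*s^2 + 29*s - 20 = (s - 1)*(s^2 - 9*s + 20) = (s - 4)*(s - 1)*(s - 5)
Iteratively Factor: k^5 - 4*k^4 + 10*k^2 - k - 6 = (k - 3)*(k^4 - k^3 - 3*k^2 + k + 2) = (k - 3)*(k - 1)*(k^3 - 3*k - 2) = (k - 3)*(k - 1)*(k + 1)*(k^2 - k - 2) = (k - 3)*(k - 1)*(k + 1)^2*(k - 2)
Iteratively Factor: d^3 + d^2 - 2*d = (d)*(d^2 + d - 2) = d*(d + 2)*(d - 1)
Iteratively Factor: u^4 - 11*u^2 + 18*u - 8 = (u - 1)*(u^3 + u^2 - 10*u + 8) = (u - 1)^2*(u^2 + 2*u - 8) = (u - 1)^2*(u + 4)*(u - 2)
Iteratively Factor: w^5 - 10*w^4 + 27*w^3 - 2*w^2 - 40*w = (w + 1)*(w^4 - 11*w^3 + 38*w^2 - 40*w) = (w - 5)*(w + 1)*(w^3 - 6*w^2 + 8*w) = w*(w - 5)*(w + 1)*(w^2 - 6*w + 8) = w*(w - 5)*(w - 2)*(w + 1)*(w - 4)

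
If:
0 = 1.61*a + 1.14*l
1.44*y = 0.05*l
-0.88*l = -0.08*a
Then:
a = 0.00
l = 0.00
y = 0.00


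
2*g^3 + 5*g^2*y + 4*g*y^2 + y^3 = (g + y)^2*(2*g + y)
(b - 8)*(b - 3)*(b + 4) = b^3 - 7*b^2 - 20*b + 96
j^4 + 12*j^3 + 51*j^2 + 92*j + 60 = (j + 2)^2*(j + 3)*(j + 5)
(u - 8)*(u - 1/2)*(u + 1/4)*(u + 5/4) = u^4 - 7*u^3 - 135*u^2/16 + 107*u/32 + 5/4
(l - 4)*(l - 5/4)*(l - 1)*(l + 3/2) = l^4 - 19*l^3/4 + 7*l^2/8 + 83*l/8 - 15/2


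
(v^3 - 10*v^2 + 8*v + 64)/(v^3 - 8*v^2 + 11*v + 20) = (v^2 - 6*v - 16)/(v^2 - 4*v - 5)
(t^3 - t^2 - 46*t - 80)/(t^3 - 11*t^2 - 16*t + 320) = (t + 2)/(t - 8)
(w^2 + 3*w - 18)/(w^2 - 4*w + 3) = (w + 6)/(w - 1)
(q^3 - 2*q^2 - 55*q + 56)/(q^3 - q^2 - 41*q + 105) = (q^2 - 9*q + 8)/(q^2 - 8*q + 15)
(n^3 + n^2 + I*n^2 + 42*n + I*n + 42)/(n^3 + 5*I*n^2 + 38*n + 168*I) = (n + 1)/(n + 4*I)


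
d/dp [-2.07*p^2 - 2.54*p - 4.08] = -4.14*p - 2.54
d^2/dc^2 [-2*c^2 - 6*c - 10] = -4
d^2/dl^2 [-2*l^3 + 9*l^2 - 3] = 18 - 12*l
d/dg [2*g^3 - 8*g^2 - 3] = 2*g*(3*g - 8)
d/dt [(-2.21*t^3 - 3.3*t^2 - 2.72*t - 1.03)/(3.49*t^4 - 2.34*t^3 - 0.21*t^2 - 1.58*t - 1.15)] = (7.7129*t^6 + 23.034*t^5 + 21.2205*t^4 + 8.6328*t^3 + 5.0367*t^2 + 7.1574*t + 1.5006)/(12.1801*t^8 - 16.3332*t^7 + 4.0098*t^6 - 10.0456*t^5 - 0.588499999999999*t^4 + 6.0456*t^3 + 2.9794*t^2 + 3.634*t + 1.3225)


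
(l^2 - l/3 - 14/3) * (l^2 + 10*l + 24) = l^4 + 29*l^3/3 + 16*l^2 - 164*l/3 - 112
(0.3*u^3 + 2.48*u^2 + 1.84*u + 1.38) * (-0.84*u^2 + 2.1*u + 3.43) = -0.252*u^5 - 1.4532*u^4 + 4.6914*u^3 + 11.2112*u^2 + 9.2092*u + 4.7334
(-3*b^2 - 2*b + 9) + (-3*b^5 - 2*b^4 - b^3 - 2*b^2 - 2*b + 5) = -3*b^5 - 2*b^4 - b^3 - 5*b^2 - 4*b + 14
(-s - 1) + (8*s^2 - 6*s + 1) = 8*s^2 - 7*s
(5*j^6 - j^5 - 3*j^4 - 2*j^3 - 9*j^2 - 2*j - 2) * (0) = 0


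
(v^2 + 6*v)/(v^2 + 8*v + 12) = v/(v + 2)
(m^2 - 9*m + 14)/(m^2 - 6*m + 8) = (m - 7)/(m - 4)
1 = 1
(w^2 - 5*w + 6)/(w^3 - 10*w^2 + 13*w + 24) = (w - 2)/(w^2 - 7*w - 8)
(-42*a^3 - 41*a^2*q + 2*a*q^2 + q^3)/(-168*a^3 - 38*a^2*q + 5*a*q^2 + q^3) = (a + q)/(4*a + q)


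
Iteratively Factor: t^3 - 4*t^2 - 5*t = (t + 1)*(t^2 - 5*t) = t*(t + 1)*(t - 5)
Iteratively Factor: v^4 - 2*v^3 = (v)*(v^3 - 2*v^2) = v^2*(v^2 - 2*v) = v^2*(v - 2)*(v)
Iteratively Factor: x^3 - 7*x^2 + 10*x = (x - 5)*(x^2 - 2*x) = (x - 5)*(x - 2)*(x)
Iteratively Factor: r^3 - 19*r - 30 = (r - 5)*(r^2 + 5*r + 6) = (r - 5)*(r + 3)*(r + 2)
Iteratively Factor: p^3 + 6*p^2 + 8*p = (p)*(p^2 + 6*p + 8) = p*(p + 2)*(p + 4)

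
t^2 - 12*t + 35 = (t - 7)*(t - 5)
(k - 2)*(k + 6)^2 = k^3 + 10*k^2 + 12*k - 72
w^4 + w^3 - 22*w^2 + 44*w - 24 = (w - 2)^2*(w - 1)*(w + 6)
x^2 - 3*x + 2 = (x - 2)*(x - 1)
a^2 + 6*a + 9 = (a + 3)^2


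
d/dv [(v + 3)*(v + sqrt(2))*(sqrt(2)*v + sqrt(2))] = 3*sqrt(2)*v^2 + 4*v + 8*sqrt(2)*v + 3*sqrt(2) + 8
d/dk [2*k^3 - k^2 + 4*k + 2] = 6*k^2 - 2*k + 4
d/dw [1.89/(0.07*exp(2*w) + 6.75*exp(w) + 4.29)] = (-0.2646*exp(w) - 12.7575)*exp(w)/(0.07*exp(2*w) + 6.75*exp(w) + 4.29)^2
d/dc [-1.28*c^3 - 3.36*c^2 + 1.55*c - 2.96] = -3.84*c^2 - 6.72*c + 1.55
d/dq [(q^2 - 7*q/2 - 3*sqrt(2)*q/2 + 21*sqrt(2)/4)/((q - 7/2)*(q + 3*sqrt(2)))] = 9*sqrt(2)/(2*(q^2 + 6*sqrt(2)*q + 18))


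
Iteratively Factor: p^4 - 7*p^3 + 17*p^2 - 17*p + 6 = (p - 2)*(p^3 - 5*p^2 + 7*p - 3) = (p - 2)*(p - 1)*(p^2 - 4*p + 3) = (p - 3)*(p - 2)*(p - 1)*(p - 1)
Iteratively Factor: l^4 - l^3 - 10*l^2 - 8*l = (l - 4)*(l^3 + 3*l^2 + 2*l) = (l - 4)*(l + 2)*(l^2 + l) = (l - 4)*(l + 1)*(l + 2)*(l)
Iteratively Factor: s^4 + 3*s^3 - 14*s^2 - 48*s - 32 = (s - 4)*(s^3 + 7*s^2 + 14*s + 8) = (s - 4)*(s + 4)*(s^2 + 3*s + 2) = (s - 4)*(s + 2)*(s + 4)*(s + 1)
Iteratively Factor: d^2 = (d)*(d)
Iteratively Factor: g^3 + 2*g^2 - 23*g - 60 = (g + 3)*(g^2 - g - 20) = (g - 5)*(g + 3)*(g + 4)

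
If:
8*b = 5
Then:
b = 5/8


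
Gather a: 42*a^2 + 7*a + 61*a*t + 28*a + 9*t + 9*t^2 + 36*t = 42*a^2 + a*(61*t + 35) + 9*t^2 + 45*t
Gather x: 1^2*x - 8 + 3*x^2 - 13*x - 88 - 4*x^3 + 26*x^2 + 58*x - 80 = -4*x^3 + 29*x^2 + 46*x - 176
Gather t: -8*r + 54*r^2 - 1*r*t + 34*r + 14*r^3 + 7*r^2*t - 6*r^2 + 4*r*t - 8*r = 14*r^3 + 48*r^2 + 18*r + t*(7*r^2 + 3*r)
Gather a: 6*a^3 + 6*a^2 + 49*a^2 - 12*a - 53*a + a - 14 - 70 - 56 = 6*a^3 + 55*a^2 - 64*a - 140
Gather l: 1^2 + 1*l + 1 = l + 2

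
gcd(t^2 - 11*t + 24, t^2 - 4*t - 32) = t - 8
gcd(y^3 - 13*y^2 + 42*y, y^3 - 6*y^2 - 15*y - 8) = 1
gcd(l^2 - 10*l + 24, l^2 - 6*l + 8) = l - 4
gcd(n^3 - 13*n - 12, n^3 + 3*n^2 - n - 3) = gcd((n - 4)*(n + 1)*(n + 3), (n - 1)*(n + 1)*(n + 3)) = n^2 + 4*n + 3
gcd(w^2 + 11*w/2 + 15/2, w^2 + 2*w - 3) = w + 3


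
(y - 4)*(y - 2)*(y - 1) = y^3 - 7*y^2 + 14*y - 8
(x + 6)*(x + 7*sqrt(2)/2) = x^2 + 7*sqrt(2)*x/2 + 6*x + 21*sqrt(2)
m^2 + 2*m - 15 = (m - 3)*(m + 5)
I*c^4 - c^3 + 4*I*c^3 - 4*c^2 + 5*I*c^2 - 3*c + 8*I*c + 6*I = (c + 1)*(c + 3)*(c + 2*I)*(I*c + 1)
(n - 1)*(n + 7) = n^2 + 6*n - 7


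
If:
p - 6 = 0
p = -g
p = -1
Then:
No Solution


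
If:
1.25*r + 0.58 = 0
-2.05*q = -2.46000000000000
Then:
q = 1.20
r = -0.46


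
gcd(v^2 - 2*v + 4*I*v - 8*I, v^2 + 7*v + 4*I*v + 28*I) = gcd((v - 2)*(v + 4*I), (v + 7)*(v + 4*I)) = v + 4*I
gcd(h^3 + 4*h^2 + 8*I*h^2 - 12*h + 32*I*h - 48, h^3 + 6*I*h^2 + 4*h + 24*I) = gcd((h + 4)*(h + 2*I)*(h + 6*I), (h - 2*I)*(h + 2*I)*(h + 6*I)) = h^2 + 8*I*h - 12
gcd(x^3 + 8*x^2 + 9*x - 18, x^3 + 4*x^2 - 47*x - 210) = x + 6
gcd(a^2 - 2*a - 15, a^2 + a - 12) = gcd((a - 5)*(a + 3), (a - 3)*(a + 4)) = 1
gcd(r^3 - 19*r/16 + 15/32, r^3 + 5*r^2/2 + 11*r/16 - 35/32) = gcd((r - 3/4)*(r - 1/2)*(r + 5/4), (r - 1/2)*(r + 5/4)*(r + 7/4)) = r^2 + 3*r/4 - 5/8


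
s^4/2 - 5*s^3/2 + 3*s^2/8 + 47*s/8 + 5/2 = (s/2 + 1/2)*(s - 4)*(s - 5/2)*(s + 1/2)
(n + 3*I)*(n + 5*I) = n^2 + 8*I*n - 15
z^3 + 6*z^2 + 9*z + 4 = (z + 1)^2*(z + 4)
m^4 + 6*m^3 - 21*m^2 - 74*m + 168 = (m - 3)*(m - 2)*(m + 4)*(m + 7)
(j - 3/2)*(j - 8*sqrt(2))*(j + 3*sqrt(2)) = j^3 - 5*sqrt(2)*j^2 - 3*j^2/2 - 48*j + 15*sqrt(2)*j/2 + 72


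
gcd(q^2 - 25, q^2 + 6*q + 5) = q + 5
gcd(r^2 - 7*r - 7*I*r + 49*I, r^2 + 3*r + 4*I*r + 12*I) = 1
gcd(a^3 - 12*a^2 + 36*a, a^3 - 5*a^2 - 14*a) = a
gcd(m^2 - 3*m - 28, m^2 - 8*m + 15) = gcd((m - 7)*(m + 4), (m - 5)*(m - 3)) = 1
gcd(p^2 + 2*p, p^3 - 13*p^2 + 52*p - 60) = 1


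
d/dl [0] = 0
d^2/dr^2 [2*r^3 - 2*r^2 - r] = 12*r - 4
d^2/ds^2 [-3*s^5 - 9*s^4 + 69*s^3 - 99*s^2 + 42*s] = -60*s^3 - 108*s^2 + 414*s - 198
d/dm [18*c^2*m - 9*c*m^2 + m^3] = 18*c^2 - 18*c*m + 3*m^2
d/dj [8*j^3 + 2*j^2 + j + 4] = 24*j^2 + 4*j + 1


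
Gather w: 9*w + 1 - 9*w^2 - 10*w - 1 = -9*w^2 - w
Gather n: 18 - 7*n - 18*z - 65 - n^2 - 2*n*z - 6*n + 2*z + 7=-n^2 + n*(-2*z - 13) - 16*z - 40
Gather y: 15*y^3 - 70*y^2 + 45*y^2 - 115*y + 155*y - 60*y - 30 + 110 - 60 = 15*y^3 - 25*y^2 - 20*y + 20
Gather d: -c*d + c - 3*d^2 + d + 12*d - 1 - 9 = c - 3*d^2 + d*(13 - c) - 10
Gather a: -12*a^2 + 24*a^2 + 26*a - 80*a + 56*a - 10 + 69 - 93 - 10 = 12*a^2 + 2*a - 44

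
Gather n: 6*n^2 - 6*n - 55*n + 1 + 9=6*n^2 - 61*n + 10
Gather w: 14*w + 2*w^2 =2*w^2 + 14*w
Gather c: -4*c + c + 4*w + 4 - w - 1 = -3*c + 3*w + 3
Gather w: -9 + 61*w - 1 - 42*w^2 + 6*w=-42*w^2 + 67*w - 10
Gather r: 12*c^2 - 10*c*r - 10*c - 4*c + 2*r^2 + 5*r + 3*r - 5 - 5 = 12*c^2 - 14*c + 2*r^2 + r*(8 - 10*c) - 10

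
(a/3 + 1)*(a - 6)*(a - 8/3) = a^3/3 - 17*a^2/9 - 10*a/3 + 16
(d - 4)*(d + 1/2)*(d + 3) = d^3 - d^2/2 - 25*d/2 - 6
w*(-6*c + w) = -6*c*w + w^2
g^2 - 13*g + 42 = (g - 7)*(g - 6)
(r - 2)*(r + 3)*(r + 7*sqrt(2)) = r^3 + r^2 + 7*sqrt(2)*r^2 - 6*r + 7*sqrt(2)*r - 42*sqrt(2)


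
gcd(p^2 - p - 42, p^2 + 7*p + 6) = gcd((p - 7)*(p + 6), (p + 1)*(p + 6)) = p + 6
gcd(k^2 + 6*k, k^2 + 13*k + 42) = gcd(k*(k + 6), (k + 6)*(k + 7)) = k + 6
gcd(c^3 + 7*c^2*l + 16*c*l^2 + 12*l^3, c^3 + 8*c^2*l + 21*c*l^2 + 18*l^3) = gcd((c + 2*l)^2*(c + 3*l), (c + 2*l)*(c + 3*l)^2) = c^2 + 5*c*l + 6*l^2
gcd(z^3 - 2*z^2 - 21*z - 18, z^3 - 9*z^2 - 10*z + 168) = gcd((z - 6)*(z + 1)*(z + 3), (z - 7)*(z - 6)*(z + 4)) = z - 6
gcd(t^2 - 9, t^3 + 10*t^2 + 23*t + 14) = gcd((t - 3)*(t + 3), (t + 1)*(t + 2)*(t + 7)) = 1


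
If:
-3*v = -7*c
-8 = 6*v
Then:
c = -4/7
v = -4/3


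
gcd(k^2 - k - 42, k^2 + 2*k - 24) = k + 6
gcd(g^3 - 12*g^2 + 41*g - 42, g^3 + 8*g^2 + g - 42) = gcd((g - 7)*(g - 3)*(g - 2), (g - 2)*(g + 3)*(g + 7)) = g - 2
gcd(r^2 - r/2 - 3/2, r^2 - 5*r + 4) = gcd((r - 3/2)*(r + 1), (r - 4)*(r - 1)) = 1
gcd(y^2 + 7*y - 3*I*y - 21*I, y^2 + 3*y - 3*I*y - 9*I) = y - 3*I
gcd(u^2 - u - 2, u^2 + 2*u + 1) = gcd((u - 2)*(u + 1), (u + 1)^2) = u + 1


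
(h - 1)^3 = h^3 - 3*h^2 + 3*h - 1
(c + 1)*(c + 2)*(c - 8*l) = c^3 - 8*c^2*l + 3*c^2 - 24*c*l + 2*c - 16*l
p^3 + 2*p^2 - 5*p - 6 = (p - 2)*(p + 1)*(p + 3)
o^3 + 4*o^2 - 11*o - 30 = (o - 3)*(o + 2)*(o + 5)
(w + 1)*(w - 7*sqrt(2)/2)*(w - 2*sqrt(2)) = w^3 - 11*sqrt(2)*w^2/2 + w^2 - 11*sqrt(2)*w/2 + 14*w + 14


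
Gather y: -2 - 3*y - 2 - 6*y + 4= -9*y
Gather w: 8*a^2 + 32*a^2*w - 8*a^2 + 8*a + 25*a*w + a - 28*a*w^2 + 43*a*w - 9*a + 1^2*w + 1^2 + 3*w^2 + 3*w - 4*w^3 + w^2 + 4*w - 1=-4*w^3 + w^2*(4 - 28*a) + w*(32*a^2 + 68*a + 8)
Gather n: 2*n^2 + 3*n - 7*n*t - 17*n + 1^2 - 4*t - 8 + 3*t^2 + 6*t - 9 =2*n^2 + n*(-7*t - 14) + 3*t^2 + 2*t - 16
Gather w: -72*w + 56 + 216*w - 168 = 144*w - 112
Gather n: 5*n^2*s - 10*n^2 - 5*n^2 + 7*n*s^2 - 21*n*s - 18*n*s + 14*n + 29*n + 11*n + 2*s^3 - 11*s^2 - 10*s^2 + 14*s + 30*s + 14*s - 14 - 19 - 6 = n^2*(5*s - 15) + n*(7*s^2 - 39*s + 54) + 2*s^3 - 21*s^2 + 58*s - 39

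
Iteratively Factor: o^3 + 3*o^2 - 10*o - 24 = (o + 2)*(o^2 + o - 12) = (o - 3)*(o + 2)*(o + 4)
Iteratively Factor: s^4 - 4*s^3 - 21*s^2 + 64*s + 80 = (s - 5)*(s^3 + s^2 - 16*s - 16) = (s - 5)*(s + 4)*(s^2 - 3*s - 4) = (s - 5)*(s + 1)*(s + 4)*(s - 4)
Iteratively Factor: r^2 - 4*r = (r - 4)*(r)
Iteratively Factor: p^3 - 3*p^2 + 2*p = (p - 2)*(p^2 - p) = p*(p - 2)*(p - 1)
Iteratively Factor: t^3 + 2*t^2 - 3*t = (t)*(t^2 + 2*t - 3) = t*(t - 1)*(t + 3)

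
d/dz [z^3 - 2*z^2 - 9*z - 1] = 3*z^2 - 4*z - 9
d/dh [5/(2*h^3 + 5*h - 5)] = 5*(-6*h^2 - 5)/(2*h^3 + 5*h - 5)^2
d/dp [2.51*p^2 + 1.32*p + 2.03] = 5.02*p + 1.32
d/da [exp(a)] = exp(a)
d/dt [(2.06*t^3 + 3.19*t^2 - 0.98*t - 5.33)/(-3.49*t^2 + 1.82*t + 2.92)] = (-7.1894*t^4 + 7.4984*t^3 + 20.4312*t^2 - 18.5738*t + 6.839)/(12.1801*t^4 - 12.7036*t^3 - 17.0692*t^2 + 10.6288*t + 8.5264)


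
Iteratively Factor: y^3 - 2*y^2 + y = (y)*(y^2 - 2*y + 1) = y*(y - 1)*(y - 1)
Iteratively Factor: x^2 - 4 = (x + 2)*(x - 2)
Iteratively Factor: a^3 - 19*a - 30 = (a + 3)*(a^2 - 3*a - 10) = (a + 2)*(a + 3)*(a - 5)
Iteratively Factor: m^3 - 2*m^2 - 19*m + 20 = (m - 1)*(m^2 - m - 20) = (m - 5)*(m - 1)*(m + 4)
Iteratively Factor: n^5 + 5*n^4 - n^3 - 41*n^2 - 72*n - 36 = (n + 1)*(n^4 + 4*n^3 - 5*n^2 - 36*n - 36) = (n + 1)*(n + 3)*(n^3 + n^2 - 8*n - 12) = (n + 1)*(n + 2)*(n + 3)*(n^2 - n - 6) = (n - 3)*(n + 1)*(n + 2)*(n + 3)*(n + 2)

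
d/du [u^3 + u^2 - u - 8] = 3*u^2 + 2*u - 1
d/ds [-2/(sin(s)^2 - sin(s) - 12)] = 2*(2*sin(s) - 1)*cos(s)/(sin(s) + cos(s)^2 + 11)^2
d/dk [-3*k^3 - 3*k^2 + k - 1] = -9*k^2 - 6*k + 1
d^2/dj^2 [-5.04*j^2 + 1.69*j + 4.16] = -10.0800000000000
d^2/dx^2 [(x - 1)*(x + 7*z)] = 2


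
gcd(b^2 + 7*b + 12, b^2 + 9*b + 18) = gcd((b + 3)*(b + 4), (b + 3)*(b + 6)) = b + 3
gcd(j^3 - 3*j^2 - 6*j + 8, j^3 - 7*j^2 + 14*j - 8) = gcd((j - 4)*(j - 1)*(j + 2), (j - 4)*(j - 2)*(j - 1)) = j^2 - 5*j + 4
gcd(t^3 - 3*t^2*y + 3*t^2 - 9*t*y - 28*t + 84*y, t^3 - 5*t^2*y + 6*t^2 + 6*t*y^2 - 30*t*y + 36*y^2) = -t + 3*y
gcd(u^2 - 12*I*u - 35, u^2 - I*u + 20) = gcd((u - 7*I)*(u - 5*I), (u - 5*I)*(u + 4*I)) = u - 5*I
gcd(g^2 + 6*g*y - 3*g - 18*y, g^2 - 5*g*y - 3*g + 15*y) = g - 3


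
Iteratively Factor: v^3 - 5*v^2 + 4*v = (v)*(v^2 - 5*v + 4) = v*(v - 1)*(v - 4)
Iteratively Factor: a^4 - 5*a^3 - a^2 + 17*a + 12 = (a - 4)*(a^3 - a^2 - 5*a - 3) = (a - 4)*(a + 1)*(a^2 - 2*a - 3) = (a - 4)*(a + 1)^2*(a - 3)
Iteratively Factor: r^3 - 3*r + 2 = (r - 1)*(r^2 + r - 2) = (r - 1)^2*(r + 2)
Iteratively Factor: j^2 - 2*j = (j - 2)*(j)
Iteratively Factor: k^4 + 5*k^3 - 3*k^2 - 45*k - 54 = (k - 3)*(k^3 + 8*k^2 + 21*k + 18) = (k - 3)*(k + 3)*(k^2 + 5*k + 6) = (k - 3)*(k + 3)^2*(k + 2)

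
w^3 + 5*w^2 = w^2*(w + 5)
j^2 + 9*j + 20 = (j + 4)*(j + 5)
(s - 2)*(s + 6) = s^2 + 4*s - 12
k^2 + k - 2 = (k - 1)*(k + 2)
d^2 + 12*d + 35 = (d + 5)*(d + 7)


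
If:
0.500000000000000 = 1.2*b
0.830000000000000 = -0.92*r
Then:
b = 0.42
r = -0.90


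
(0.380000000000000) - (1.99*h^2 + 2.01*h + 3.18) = -1.99*h^2 - 2.01*h - 2.8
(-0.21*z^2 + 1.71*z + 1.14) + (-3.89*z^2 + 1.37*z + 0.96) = -4.1*z^2 + 3.08*z + 2.1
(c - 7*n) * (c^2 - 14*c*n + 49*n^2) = c^3 - 21*c^2*n + 147*c*n^2 - 343*n^3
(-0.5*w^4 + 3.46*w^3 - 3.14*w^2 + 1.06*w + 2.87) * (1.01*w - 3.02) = -0.505*w^5 + 5.0046*w^4 - 13.6206*w^3 + 10.5534*w^2 - 0.3025*w - 8.6674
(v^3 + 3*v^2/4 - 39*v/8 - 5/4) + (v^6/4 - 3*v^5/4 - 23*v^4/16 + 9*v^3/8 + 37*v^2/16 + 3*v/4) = v^6/4 - 3*v^5/4 - 23*v^4/16 + 17*v^3/8 + 49*v^2/16 - 33*v/8 - 5/4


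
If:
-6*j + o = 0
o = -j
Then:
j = 0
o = 0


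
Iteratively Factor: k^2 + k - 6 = (k + 3)*(k - 2)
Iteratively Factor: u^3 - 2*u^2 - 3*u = (u + 1)*(u^2 - 3*u) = u*(u + 1)*(u - 3)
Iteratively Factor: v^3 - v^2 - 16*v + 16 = (v + 4)*(v^2 - 5*v + 4) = (v - 4)*(v + 4)*(v - 1)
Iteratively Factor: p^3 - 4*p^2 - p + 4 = (p - 1)*(p^2 - 3*p - 4) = (p - 1)*(p + 1)*(p - 4)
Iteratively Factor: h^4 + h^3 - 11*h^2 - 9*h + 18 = (h - 3)*(h^3 + 4*h^2 + h - 6) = (h - 3)*(h - 1)*(h^2 + 5*h + 6) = (h - 3)*(h - 1)*(h + 2)*(h + 3)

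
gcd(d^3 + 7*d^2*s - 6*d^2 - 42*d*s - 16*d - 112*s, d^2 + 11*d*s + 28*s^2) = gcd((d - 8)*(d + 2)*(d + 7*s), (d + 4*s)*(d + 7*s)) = d + 7*s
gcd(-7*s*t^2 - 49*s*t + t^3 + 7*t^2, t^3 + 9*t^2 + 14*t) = t^2 + 7*t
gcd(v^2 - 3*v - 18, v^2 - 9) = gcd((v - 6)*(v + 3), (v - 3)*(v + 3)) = v + 3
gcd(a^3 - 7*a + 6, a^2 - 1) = a - 1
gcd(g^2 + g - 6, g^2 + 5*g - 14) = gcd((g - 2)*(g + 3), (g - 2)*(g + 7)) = g - 2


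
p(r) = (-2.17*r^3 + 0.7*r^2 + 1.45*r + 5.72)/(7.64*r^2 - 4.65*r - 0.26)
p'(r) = (4.65 - 15.28*r)*(-2.17*r^3 + 0.7*r^2 + 1.45*r + 5.72)/(7.64*r^2 - 4.65*r - 0.26)^2 + (-6.51*r^2 + 1.4*r + 1.45)/(7.64*r^2 - 4.65*r - 0.26) = (-16.5788*r^4 + 20.181*r^3 - 12.6404*r^2 - 87.7656*r + 26.221)/(58.3696*r^4 - 71.052*r^3 + 17.6497*r^2 + 2.418*r + 0.0676)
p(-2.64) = 0.72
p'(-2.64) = -0.24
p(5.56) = -1.61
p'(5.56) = -0.30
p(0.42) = -7.27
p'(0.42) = -15.88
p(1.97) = -0.26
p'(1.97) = -0.71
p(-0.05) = -672.56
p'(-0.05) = 433319.91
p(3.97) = -1.11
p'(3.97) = -0.33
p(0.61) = -25.12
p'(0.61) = -462.13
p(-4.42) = 1.18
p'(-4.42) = -0.27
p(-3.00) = 0.80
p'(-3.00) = -0.25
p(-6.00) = 1.62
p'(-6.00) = -0.28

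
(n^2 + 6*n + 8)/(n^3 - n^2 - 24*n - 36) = (n + 4)/(n^2 - 3*n - 18)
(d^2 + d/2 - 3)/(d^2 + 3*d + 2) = (d - 3/2)/(d + 1)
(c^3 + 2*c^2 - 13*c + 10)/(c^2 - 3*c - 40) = (c^2 - 3*c + 2)/(c - 8)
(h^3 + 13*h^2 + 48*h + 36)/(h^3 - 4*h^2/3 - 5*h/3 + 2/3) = 3*(h^2 + 12*h + 36)/(3*h^2 - 7*h + 2)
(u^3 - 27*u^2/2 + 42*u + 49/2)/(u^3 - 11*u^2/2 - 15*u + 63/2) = (2*u^2 - 13*u - 7)/(2*u^2 + 3*u - 9)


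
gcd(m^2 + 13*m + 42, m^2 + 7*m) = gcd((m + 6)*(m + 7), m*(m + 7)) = m + 7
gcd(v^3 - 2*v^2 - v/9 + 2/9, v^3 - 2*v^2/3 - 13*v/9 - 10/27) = v + 1/3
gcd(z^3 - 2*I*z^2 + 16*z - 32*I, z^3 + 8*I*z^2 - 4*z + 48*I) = z^2 + 2*I*z + 8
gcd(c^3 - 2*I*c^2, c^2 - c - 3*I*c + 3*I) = 1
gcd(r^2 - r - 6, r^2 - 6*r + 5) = 1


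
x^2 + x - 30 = (x - 5)*(x + 6)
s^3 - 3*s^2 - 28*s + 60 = (s - 6)*(s - 2)*(s + 5)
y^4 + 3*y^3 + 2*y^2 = y^2*(y + 1)*(y + 2)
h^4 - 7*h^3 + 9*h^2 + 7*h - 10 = (h - 5)*(h - 2)*(h - 1)*(h + 1)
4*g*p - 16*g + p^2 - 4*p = (4*g + p)*(p - 4)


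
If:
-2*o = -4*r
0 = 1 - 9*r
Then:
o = 2/9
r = 1/9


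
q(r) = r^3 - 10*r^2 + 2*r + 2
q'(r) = 3*r^2 - 20*r + 2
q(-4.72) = -335.38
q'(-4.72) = 163.24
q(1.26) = -9.36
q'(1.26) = -18.44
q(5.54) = -123.80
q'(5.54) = -16.73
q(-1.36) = -21.73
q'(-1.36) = 34.75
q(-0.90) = -8.63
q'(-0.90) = 22.43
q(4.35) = -96.21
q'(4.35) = -28.23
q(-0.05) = 1.87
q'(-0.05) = 3.01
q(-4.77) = -343.60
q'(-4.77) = 165.66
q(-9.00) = -1555.00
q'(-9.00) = 425.00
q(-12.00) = -3190.00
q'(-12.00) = 674.00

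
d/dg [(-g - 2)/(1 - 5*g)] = -11/(5*g - 1)^2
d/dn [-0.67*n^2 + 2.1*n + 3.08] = 2.1 - 1.34*n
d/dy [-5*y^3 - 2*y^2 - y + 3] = -15*y^2 - 4*y - 1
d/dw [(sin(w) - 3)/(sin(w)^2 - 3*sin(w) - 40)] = (6*sin(w) + cos(w)^2 - 50)*cos(w)/((sin(w) - 8)^2*(sin(w) + 5)^2)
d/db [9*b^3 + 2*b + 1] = 27*b^2 + 2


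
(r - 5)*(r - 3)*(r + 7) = r^3 - r^2 - 41*r + 105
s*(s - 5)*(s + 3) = s^3 - 2*s^2 - 15*s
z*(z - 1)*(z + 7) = z^3 + 6*z^2 - 7*z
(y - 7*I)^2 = y^2 - 14*I*y - 49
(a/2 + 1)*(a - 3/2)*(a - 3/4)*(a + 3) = a^4/2 + 11*a^3/8 - 33*a^2/16 - 63*a/16 + 27/8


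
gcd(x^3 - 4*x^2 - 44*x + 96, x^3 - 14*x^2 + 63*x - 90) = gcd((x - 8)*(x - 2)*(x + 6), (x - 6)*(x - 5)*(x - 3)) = 1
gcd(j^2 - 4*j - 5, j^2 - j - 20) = j - 5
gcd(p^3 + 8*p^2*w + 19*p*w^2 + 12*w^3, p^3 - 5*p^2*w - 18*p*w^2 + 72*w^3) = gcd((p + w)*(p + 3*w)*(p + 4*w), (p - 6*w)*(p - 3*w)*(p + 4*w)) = p + 4*w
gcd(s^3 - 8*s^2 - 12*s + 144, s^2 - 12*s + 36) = s^2 - 12*s + 36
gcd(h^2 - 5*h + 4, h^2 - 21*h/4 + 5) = h - 4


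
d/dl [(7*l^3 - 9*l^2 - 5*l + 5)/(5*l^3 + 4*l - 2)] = (45*l^4 + 106*l^3 - 153*l^2 + 36*l - 10)/(25*l^6 + 40*l^4 - 20*l^3 + 16*l^2 - 16*l + 4)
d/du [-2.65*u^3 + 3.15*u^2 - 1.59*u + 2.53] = -7.95*u^2 + 6.3*u - 1.59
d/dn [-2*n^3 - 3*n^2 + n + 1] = -6*n^2 - 6*n + 1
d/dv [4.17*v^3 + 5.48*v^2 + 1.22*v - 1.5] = 12.51*v^2 + 10.96*v + 1.22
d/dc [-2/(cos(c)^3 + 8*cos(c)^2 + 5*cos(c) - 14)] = 2*(3*sin(c)^2 - 16*cos(c) - 8)*sin(c)/(cos(c)^3 + 8*cos(c)^2 + 5*cos(c) - 14)^2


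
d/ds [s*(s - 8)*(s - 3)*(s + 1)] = 4*s^3 - 30*s^2 + 26*s + 24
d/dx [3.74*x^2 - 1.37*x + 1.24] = 7.48*x - 1.37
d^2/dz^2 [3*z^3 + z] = 18*z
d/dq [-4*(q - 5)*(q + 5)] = -8*q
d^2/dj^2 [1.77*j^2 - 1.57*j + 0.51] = 3.54000000000000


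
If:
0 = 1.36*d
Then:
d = 0.00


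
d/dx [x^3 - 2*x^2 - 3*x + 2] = 3*x^2 - 4*x - 3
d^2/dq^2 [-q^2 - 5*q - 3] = -2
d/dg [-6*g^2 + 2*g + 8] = 2 - 12*g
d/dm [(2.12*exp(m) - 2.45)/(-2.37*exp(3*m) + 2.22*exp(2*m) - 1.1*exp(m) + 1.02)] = (10.0488*exp(3*m) - 22.1259*exp(2*m) + 10.878*exp(m) - 0.5326)*exp(m)/(5.6169*exp(6*m) - 10.5228*exp(5*m) + 10.1424*exp(4*m) - 9.7188*exp(3*m) + 5.7388*exp(2*m) - 2.244*exp(m) + 1.0404)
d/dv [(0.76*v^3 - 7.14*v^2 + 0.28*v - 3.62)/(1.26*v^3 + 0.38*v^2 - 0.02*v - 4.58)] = (9.2852*v^4 - 0.736*v^3 + 3.2776*v^2 + 68.1536*v - 1.3548)/(1.5876*v^6 + 0.9576*v^5 + 0.094*v^4 - 11.5568*v^3 - 3.4804*v^2 + 0.1832*v + 20.9764)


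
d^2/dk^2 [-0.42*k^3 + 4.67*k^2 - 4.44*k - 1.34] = 9.34 - 2.52*k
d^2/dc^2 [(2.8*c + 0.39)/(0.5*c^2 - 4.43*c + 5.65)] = ((24.418 - 8.4*c)*(0.5*c^2 - 4.43*c + 5.65) + (1.0*c - 4.43)*(2.0*c - 8.86)*(2.8*c + 0.39))/(0.5*c^2 - 4.43*c + 5.65)^3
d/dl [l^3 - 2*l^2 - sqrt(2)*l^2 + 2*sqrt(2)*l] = 3*l^2 - 4*l - 2*sqrt(2)*l + 2*sqrt(2)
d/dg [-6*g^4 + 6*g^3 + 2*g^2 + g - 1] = -24*g^3 + 18*g^2 + 4*g + 1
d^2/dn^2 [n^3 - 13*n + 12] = 6*n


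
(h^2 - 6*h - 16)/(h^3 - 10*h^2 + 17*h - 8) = (h + 2)/(h^2 - 2*h + 1)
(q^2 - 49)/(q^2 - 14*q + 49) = (q + 7)/(q - 7)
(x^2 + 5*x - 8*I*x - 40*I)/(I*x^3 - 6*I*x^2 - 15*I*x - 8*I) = (-I*x^2 + x*(-8 - 5*I) - 40)/(x^3 - 6*x^2 - 15*x - 8)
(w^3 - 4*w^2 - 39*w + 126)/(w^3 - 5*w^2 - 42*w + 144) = (w - 7)/(w - 8)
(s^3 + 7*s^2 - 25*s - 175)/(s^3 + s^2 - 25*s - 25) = (s + 7)/(s + 1)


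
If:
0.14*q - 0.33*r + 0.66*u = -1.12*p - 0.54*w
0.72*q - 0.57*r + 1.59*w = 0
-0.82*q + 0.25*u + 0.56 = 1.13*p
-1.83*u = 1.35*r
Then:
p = 0.627285420812357*w + 0.228355522712208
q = 0.286771024246138 - 1.16175854821885*w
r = 1.32198920224987*w + 0.36223708325828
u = -0.975237936085973*w - 0.267224077813485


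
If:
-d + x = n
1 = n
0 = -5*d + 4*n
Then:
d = 4/5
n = 1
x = 9/5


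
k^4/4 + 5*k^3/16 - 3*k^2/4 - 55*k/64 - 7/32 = (k/4 + 1/2)*(k - 7/4)*(k + 1/2)^2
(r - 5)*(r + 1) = r^2 - 4*r - 5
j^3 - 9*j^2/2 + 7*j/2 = j*(j - 7/2)*(j - 1)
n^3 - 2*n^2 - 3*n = n*(n - 3)*(n + 1)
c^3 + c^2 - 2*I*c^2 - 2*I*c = c*(c + 1)*(c - 2*I)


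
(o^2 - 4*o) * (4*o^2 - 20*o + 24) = 4*o^4 - 36*o^3 + 104*o^2 - 96*o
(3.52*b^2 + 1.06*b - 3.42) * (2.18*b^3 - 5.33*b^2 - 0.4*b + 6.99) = 7.6736*b^5 - 16.4508*b^4 - 14.5134*b^3 + 42.4094*b^2 + 8.7774*b - 23.9058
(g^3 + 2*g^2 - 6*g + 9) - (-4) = g^3 + 2*g^2 - 6*g + 13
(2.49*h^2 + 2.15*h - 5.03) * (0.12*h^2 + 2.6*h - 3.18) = 0.2988*h^4 + 6.732*h^3 - 2.9318*h^2 - 19.915*h + 15.9954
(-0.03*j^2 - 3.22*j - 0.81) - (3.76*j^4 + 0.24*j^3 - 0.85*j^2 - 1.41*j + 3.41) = -3.76*j^4 - 0.24*j^3 + 0.82*j^2 - 1.81*j - 4.22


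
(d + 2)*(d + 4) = d^2 + 6*d + 8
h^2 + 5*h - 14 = (h - 2)*(h + 7)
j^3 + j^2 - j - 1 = (j - 1)*(j + 1)^2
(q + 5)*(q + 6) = q^2 + 11*q + 30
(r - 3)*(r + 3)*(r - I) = r^3 - I*r^2 - 9*r + 9*I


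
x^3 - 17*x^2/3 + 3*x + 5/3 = (x - 5)*(x - 1)*(x + 1/3)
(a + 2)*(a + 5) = a^2 + 7*a + 10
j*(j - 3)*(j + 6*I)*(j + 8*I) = j^4 - 3*j^3 + 14*I*j^3 - 48*j^2 - 42*I*j^2 + 144*j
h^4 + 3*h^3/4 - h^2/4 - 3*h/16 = h*(h - 1/2)*(h + 1/2)*(h + 3/4)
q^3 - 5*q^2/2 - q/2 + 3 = (q - 2)*(q - 3/2)*(q + 1)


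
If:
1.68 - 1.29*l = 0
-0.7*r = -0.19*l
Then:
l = 1.30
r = 0.35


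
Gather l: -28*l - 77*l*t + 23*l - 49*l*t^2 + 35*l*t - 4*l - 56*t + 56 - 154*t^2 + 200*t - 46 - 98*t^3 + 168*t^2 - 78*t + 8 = l*(-49*t^2 - 42*t - 9) - 98*t^3 + 14*t^2 + 66*t + 18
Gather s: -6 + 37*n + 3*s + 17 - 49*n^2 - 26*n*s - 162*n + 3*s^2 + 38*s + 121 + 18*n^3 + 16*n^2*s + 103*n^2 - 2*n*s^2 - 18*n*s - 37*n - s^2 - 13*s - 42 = 18*n^3 + 54*n^2 - 162*n + s^2*(2 - 2*n) + s*(16*n^2 - 44*n + 28) + 90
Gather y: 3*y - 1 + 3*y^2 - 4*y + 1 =3*y^2 - y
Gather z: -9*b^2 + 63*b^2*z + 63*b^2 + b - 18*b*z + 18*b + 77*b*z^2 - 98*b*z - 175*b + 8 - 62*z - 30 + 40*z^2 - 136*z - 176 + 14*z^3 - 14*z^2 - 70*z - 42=54*b^2 - 156*b + 14*z^3 + z^2*(77*b + 26) + z*(63*b^2 - 116*b - 268) - 240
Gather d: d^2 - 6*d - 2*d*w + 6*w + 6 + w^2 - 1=d^2 + d*(-2*w - 6) + w^2 + 6*w + 5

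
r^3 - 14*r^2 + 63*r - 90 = (r - 6)*(r - 5)*(r - 3)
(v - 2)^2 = v^2 - 4*v + 4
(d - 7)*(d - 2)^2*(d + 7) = d^4 - 4*d^3 - 45*d^2 + 196*d - 196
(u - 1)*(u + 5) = u^2 + 4*u - 5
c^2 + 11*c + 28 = (c + 4)*(c + 7)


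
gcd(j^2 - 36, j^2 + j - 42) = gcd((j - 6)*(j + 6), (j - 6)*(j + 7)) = j - 6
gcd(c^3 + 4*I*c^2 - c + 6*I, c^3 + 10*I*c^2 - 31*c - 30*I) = c^2 + 5*I*c - 6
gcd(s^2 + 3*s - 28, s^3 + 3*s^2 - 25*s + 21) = s + 7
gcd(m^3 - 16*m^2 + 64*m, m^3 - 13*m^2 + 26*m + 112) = m - 8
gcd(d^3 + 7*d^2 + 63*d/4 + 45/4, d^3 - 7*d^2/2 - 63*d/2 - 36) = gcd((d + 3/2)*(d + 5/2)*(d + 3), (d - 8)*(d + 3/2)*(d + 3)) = d^2 + 9*d/2 + 9/2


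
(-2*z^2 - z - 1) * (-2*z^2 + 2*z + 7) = 4*z^4 - 2*z^3 - 14*z^2 - 9*z - 7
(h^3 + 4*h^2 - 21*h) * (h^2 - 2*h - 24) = h^5 + 2*h^4 - 53*h^3 - 54*h^2 + 504*h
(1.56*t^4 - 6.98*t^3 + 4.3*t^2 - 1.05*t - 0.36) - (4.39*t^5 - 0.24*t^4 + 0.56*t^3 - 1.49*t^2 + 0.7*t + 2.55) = -4.39*t^5 + 1.8*t^4 - 7.54*t^3 + 5.79*t^2 - 1.75*t - 2.91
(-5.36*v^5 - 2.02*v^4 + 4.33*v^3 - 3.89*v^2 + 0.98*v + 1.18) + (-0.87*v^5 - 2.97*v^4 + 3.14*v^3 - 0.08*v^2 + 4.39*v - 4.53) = -6.23*v^5 - 4.99*v^4 + 7.47*v^3 - 3.97*v^2 + 5.37*v - 3.35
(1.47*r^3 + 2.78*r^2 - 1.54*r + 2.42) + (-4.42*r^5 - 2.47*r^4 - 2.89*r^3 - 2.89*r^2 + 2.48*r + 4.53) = -4.42*r^5 - 2.47*r^4 - 1.42*r^3 - 0.11*r^2 + 0.94*r + 6.95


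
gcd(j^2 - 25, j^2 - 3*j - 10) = j - 5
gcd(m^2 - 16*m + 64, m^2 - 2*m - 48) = m - 8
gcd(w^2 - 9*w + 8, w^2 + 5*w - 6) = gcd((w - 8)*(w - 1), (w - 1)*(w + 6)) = w - 1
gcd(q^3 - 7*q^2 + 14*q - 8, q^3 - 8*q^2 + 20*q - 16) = q^2 - 6*q + 8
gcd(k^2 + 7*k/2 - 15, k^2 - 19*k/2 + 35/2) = k - 5/2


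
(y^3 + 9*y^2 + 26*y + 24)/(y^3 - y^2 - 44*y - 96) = (y + 2)/(y - 8)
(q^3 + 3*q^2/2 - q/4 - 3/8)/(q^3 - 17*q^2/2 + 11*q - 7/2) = (q^2 + 2*q + 3/4)/(q^2 - 8*q + 7)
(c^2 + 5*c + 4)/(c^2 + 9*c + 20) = (c + 1)/(c + 5)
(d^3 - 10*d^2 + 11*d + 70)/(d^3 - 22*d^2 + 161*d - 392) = (d^2 - 3*d - 10)/(d^2 - 15*d + 56)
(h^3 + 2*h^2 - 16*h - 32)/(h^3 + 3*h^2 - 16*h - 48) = (h + 2)/(h + 3)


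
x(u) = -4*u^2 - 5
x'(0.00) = 0.00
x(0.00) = -5.00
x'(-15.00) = 120.00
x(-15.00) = -905.00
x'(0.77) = -6.16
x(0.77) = -7.37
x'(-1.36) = 10.88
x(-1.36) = -12.40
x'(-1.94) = 15.52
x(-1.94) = -20.05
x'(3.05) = -24.40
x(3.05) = -42.21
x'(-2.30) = 18.40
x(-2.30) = -26.16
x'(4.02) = -32.16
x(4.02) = -69.64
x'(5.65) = -45.20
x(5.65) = -132.69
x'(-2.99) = 23.92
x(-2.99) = -40.76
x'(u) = -8*u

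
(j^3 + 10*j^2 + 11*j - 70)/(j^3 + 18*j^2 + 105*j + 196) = (j^2 + 3*j - 10)/(j^2 + 11*j + 28)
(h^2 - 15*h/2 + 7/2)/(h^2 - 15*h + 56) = (h - 1/2)/(h - 8)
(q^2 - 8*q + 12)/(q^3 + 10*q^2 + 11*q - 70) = (q - 6)/(q^2 + 12*q + 35)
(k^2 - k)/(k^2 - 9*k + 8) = k/(k - 8)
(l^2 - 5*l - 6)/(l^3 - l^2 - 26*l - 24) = 1/(l + 4)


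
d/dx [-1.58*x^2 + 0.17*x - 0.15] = 0.17 - 3.16*x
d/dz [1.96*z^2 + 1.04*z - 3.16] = 3.92*z + 1.04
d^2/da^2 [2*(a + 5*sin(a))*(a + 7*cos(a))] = -10*a*sin(a) - 14*a*cos(a) - 28*sin(a) - 140*sin(2*a) + 20*cos(a) + 4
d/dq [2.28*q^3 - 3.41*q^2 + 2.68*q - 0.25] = 6.84*q^2 - 6.82*q + 2.68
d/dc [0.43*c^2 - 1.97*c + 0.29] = 0.86*c - 1.97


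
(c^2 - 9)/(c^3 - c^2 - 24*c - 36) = (c - 3)/(c^2 - 4*c - 12)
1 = 1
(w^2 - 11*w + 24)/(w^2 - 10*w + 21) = (w - 8)/(w - 7)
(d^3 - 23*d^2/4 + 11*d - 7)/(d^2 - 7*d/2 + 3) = (4*d^2 - 15*d + 14)/(2*(2*d - 3))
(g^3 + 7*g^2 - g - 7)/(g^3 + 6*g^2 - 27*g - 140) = (g^2 - 1)/(g^2 - g - 20)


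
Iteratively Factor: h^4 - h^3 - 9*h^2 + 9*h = (h)*(h^3 - h^2 - 9*h + 9) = h*(h + 3)*(h^2 - 4*h + 3) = h*(h - 1)*(h + 3)*(h - 3)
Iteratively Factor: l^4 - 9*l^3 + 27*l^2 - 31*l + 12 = (l - 4)*(l^3 - 5*l^2 + 7*l - 3) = (l - 4)*(l - 1)*(l^2 - 4*l + 3) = (l - 4)*(l - 1)^2*(l - 3)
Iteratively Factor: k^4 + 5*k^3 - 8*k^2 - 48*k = (k + 4)*(k^3 + k^2 - 12*k) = (k - 3)*(k + 4)*(k^2 + 4*k) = k*(k - 3)*(k + 4)*(k + 4)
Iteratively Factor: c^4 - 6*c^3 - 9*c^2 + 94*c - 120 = (c - 2)*(c^3 - 4*c^2 - 17*c + 60) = (c - 5)*(c - 2)*(c^2 + c - 12) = (c - 5)*(c - 2)*(c + 4)*(c - 3)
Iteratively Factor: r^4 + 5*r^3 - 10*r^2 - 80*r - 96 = (r + 4)*(r^3 + r^2 - 14*r - 24) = (r + 3)*(r + 4)*(r^2 - 2*r - 8) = (r + 2)*(r + 3)*(r + 4)*(r - 4)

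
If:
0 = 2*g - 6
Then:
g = 3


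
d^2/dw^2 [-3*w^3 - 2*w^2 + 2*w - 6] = -18*w - 4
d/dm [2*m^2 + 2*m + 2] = 4*m + 2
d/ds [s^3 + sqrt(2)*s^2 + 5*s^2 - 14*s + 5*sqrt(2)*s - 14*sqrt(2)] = 3*s^2 + 2*sqrt(2)*s + 10*s - 14 + 5*sqrt(2)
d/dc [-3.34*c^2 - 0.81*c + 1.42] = -6.68*c - 0.81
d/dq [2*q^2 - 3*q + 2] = 4*q - 3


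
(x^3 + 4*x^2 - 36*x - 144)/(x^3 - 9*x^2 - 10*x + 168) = (x + 6)/(x - 7)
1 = 1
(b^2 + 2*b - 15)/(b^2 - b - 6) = (b + 5)/(b + 2)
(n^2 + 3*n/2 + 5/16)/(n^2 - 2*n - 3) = (16*n^2 + 24*n + 5)/(16*(n^2 - 2*n - 3))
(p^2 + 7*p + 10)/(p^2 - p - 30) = (p + 2)/(p - 6)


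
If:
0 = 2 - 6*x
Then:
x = 1/3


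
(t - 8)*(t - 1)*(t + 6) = t^3 - 3*t^2 - 46*t + 48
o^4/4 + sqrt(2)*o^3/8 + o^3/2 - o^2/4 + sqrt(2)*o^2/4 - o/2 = o*(o/2 + 1)*(o/2 + sqrt(2)/2)*(o - sqrt(2)/2)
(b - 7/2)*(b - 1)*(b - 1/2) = b^3 - 5*b^2 + 23*b/4 - 7/4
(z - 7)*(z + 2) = z^2 - 5*z - 14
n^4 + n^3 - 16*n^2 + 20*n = n*(n - 2)^2*(n + 5)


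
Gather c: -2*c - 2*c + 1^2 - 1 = -4*c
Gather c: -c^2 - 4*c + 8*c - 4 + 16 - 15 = -c^2 + 4*c - 3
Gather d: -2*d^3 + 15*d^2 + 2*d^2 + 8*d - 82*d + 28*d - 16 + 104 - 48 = -2*d^3 + 17*d^2 - 46*d + 40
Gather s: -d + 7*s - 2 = -d + 7*s - 2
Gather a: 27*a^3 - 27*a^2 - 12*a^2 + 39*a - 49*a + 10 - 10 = 27*a^3 - 39*a^2 - 10*a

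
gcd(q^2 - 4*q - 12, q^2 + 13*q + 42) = 1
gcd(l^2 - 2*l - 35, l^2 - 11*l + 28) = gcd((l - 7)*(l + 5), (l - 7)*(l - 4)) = l - 7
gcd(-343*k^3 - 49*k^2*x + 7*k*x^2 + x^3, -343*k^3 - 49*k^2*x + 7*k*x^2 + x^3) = -343*k^3 - 49*k^2*x + 7*k*x^2 + x^3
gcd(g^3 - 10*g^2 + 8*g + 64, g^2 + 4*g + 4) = g + 2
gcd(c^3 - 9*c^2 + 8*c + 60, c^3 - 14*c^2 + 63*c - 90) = c^2 - 11*c + 30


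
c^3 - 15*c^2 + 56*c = c*(c - 8)*(c - 7)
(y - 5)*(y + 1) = y^2 - 4*y - 5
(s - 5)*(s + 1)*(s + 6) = s^3 + 2*s^2 - 29*s - 30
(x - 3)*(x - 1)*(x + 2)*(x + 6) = x^4 + 4*x^3 - 17*x^2 - 24*x + 36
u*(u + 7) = u^2 + 7*u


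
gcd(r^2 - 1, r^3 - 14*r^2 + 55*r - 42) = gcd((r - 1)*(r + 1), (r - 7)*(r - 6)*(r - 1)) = r - 1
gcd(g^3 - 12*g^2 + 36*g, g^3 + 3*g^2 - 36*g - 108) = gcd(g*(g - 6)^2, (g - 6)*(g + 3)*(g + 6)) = g - 6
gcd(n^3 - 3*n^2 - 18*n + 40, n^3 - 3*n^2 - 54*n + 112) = n - 2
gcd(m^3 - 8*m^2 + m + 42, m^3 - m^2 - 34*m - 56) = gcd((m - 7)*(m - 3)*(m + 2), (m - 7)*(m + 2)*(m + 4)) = m^2 - 5*m - 14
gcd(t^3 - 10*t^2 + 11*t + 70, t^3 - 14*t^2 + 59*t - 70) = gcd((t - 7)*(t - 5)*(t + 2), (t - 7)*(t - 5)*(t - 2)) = t^2 - 12*t + 35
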